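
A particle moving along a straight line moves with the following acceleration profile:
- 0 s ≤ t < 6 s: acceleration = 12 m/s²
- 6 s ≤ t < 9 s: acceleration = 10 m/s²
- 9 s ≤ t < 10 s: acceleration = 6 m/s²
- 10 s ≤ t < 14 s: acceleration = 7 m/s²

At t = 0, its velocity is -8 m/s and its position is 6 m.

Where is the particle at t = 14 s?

On each constant-a segment, Δv = aΔt and Δx = v₀Δt + ½aΔt²; chain segment to segment.
0–6 s: v starts -8 m/s; Δx = -8·6 + ½·12·6² = 168 m; v ends 64 m/s.
6–9 s: v starts 64 m/s; Δx = 64·3 + ½·10·3² = 237 m; v ends 94 m/s.
9–10 s: v starts 94 m/s; Δx = 94·1 + ½·6·1² = 97 m; v ends 100 m/s.
10–14 s: v starts 100 m/s; Δx = 100·4 + ½·7·4² = 456 m; v ends 128 m/s.
x(14) = 6 + Σ Δx = 964 m.

964 m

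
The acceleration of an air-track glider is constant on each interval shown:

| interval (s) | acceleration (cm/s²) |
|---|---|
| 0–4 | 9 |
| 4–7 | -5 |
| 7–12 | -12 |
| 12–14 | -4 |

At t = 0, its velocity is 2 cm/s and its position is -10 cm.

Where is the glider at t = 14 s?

On each constant-a segment, Δv = aΔt and Δx = v₀Δt + ½aΔt²; chain segment to segment.
0–4 s: v starts 2 cm/s; Δx = 2·4 + ½·9·4² = 80 cm; v ends 38 cm/s.
4–7 s: v starts 38 cm/s; Δx = 38·3 + ½·-5·3² = 91.5 cm; v ends 23 cm/s.
7–12 s: v starts 23 cm/s; Δx = 23·5 + ½·-12·5² = -35 cm; v ends -37 cm/s.
12–14 s: v starts -37 cm/s; Δx = -37·2 + ½·-4·2² = -82 cm; v ends -45 cm/s.
x(14) = -10 + Σ Δx = 44.5 cm.

44.5 cm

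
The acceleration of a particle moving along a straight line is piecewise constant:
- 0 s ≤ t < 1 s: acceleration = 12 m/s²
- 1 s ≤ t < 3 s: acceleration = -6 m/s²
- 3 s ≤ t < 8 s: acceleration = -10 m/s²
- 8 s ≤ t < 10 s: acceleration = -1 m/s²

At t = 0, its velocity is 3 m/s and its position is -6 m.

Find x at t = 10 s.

-185 m

On each constant-a segment, Δv = aΔt and Δx = v₀Δt + ½aΔt²; chain segment to segment.
0–1 s: v starts 3 m/s; Δx = 3·1 + ½·12·1² = 9 m; v ends 15 m/s.
1–3 s: v starts 15 m/s; Δx = 15·2 + ½·-6·2² = 18 m; v ends 3 m/s.
3–8 s: v starts 3 m/s; Δx = 3·5 + ½·-10·5² = -110 m; v ends -47 m/s.
8–10 s: v starts -47 m/s; Δx = -47·2 + ½·-1·2² = -96 m; v ends -49 m/s.
x(10) = -6 + Σ Δx = -185 m.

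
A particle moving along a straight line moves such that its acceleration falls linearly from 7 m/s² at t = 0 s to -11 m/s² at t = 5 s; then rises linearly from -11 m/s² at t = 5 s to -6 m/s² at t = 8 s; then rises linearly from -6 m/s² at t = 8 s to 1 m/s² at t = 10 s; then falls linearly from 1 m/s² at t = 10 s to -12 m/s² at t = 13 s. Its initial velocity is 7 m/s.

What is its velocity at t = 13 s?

-50 m/s

Δv equals the area under the a-t graph; then v = v₀ + Δv.
0–5 s: ½(7 + -11)(5) = -10 m/s
5–8 s: ½(-11 + -6)(3) = -25.5 m/s
8–10 s: ½(-6 + 1)(2) = -5 m/s
10–13 s: ½(1 + -12)(3) = -16.5 m/s
Δv = -57 m/s, so v(13) = 7 + (-57) = -50 m/s.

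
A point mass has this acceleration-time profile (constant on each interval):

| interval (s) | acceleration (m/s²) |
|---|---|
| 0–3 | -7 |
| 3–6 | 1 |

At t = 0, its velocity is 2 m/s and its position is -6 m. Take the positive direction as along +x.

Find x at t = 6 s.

On each constant-a segment, Δv = aΔt and Δx = v₀Δt + ½aΔt²; chain segment to segment.
0–3 s: v starts 2 m/s; Δx = 2·3 + ½·-7·3² = -25.5 m; v ends -19 m/s.
3–6 s: v starts -19 m/s; Δx = -19·3 + ½·1·3² = -52.5 m; v ends -16 m/s.
x(6) = -6 + Σ Δx = -84 m.

-84 m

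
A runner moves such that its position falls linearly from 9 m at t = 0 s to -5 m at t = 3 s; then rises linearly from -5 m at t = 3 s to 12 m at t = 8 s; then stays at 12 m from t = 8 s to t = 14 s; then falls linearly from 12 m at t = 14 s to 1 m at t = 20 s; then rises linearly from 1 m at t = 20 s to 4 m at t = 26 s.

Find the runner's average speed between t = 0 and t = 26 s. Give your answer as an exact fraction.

Average speed = (total path length)/(elapsed time); on a piecewise-linear x-t graph the path length is Σ|Δx|.
0–3 s: |Δx| = |-5 − 9| = 14 m
3–8 s: |Δx| = |12 − -5| = 17 m
8–14 s: |Δx| = |12 − 12| = 0 m
14–20 s: |Δx| = |1 − 12| = 11 m
20–26 s: |Δx| = |4 − 1| = 3 m
Total path = 45 m; average speed = 45/26 = 45/26 m/s.

45/26 m/s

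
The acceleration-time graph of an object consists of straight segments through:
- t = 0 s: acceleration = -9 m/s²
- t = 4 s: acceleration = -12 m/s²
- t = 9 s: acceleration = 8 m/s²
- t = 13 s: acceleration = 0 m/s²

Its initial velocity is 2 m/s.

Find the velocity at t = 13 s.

Δv equals the area under the a-t graph; then v = v₀ + Δv.
0–4 s: ½(-9 + -12)(4) = -42 m/s
4–9 s: ½(-12 + 8)(5) = -10 m/s
9–13 s: ½(8 + 0)(4) = 16 m/s
Δv = -36 m/s, so v(13) = 2 + (-36) = -34 m/s.

-34 m/s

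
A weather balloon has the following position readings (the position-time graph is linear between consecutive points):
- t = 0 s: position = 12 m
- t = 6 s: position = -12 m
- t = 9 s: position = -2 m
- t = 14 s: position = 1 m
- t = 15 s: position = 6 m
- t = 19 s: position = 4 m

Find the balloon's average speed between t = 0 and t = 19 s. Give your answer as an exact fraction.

Average speed = (total path length)/(elapsed time); on a piecewise-linear x-t graph the path length is Σ|Δx|.
0–6 s: |Δx| = |-12 − 12| = 24 m
6–9 s: |Δx| = |-2 − -12| = 10 m
9–14 s: |Δx| = |1 − -2| = 3 m
14–15 s: |Δx| = |6 − 1| = 5 m
15–19 s: |Δx| = |4 − 6| = 2 m
Total path = 44 m; average speed = 44/19 = 44/19 m/s.

44/19 m/s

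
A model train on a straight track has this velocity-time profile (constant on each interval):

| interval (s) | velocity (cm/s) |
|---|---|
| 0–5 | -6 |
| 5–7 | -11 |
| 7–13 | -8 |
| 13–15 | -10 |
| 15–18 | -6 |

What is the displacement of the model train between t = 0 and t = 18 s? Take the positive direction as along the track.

-138 cm

Net displacement equals the area under the velocity-time graph (areas below the axis count negative).
0–5 s: -6 × 5 = -30 cm
5–7 s: -11 × 2 = -22 cm
7–13 s: -8 × 6 = -48 cm
13–15 s: -10 × 2 = -20 cm
15–18 s: -6 × 3 = -18 cm
Net displacement = -138 cm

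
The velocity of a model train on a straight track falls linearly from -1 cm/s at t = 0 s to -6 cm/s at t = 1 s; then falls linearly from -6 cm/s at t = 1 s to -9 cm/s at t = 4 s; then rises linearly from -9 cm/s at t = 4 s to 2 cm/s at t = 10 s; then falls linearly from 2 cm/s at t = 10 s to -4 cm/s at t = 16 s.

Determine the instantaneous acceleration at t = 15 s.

Acceleration is the slope of the v-t graph on 10–16 s: (-4 − 2)/(16 − 10) = -1 cm/s².

-1 cm/s²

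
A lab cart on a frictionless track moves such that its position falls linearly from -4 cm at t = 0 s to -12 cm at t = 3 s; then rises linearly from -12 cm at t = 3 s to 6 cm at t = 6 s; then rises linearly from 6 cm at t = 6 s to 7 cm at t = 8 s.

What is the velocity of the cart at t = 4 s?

6 cm/s

Velocity is the slope of the x-t graph on 3–6 s: (6 − -12)/(6 − 3) = 6 cm/s.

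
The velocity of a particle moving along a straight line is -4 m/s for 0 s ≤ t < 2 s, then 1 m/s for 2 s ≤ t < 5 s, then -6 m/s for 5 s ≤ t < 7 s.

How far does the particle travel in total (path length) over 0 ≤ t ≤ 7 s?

23 m

Total distance travelled is ∫|v| dt — sum the magnitudes of each area piece.
0–2 s: |-4| × 2 = 8 m
2–5 s: |1| × 3 = 3 m
5–7 s: |-6| × 2 = 12 m
Total distance = 23 m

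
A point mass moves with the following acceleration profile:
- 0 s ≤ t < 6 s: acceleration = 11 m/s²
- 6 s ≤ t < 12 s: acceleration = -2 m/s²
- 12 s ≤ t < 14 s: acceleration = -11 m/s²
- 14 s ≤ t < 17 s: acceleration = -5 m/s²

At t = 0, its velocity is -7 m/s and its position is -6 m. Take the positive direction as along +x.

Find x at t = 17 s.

On each constant-a segment, Δv = aΔt and Δx = v₀Δt + ½aΔt²; chain segment to segment.
0–6 s: v starts -7 m/s; Δx = -7·6 + ½·11·6² = 156 m; v ends 59 m/s.
6–12 s: v starts 59 m/s; Δx = 59·6 + ½·-2·6² = 318 m; v ends 47 m/s.
12–14 s: v starts 47 m/s; Δx = 47·2 + ½·-11·2² = 72 m; v ends 25 m/s.
14–17 s: v starts 25 m/s; Δx = 25·3 + ½·-5·3² = 52.5 m; v ends 10 m/s.
x(17) = -6 + Σ Δx = 592.5 m.

592.5 m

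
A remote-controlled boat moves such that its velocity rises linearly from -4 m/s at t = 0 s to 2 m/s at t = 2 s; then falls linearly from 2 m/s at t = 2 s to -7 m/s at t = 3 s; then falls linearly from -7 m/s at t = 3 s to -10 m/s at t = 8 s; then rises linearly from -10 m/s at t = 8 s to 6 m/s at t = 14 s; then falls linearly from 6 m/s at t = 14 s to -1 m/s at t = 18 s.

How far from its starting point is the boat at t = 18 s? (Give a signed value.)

Displacement is the signed area under the v-t curve.
0–2 s: ½(-4 + 2)(2) = -2 m
2–3 s: ½(2 + -7)(1) = -2.5 m
3–8 s: ½(-7 + -10)(5) = -42.5 m
8–14 s: ½(-10 + 6)(6) = -12 m
14–18 s: ½(6 + -1)(4) = 10 m
Net displacement = -49 m

-49 m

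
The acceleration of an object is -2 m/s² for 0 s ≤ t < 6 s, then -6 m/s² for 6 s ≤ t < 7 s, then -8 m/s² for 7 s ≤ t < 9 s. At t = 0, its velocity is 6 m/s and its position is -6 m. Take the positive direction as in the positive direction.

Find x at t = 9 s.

-55 m

On each constant-a segment, Δv = aΔt and Δx = v₀Δt + ½aΔt²; chain segment to segment.
0–6 s: v starts 6 m/s; Δx = 6·6 + ½·-2·6² = 0 m; v ends -6 m/s.
6–7 s: v starts -6 m/s; Δx = -6·1 + ½·-6·1² = -9 m; v ends -12 m/s.
7–9 s: v starts -12 m/s; Δx = -12·2 + ½·-8·2² = -40 m; v ends -28 m/s.
x(9) = -6 + Σ Δx = -55 m.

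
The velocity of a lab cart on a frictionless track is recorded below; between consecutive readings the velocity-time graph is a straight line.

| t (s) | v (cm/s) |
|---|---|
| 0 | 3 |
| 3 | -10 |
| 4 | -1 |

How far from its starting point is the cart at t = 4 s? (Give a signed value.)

Net displacement equals the area under the velocity-time graph (areas below the axis count negative).
0–3 s: ½(3 + -10)(3) = -10.5 cm
3–4 s: ½(-10 + -1)(1) = -5.5 cm
Net displacement = -16 cm

-16 cm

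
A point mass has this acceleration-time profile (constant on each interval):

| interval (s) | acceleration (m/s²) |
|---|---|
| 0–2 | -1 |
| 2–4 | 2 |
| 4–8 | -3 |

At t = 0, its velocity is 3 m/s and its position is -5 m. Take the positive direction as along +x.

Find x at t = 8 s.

On each constant-a segment, Δv = aΔt and Δx = v₀Δt + ½aΔt²; chain segment to segment.
0–2 s: v starts 3 m/s; Δx = 3·2 + ½·-1·2² = 4 m; v ends 1 m/s.
2–4 s: v starts 1 m/s; Δx = 1·2 + ½·2·2² = 6 m; v ends 5 m/s.
4–8 s: v starts 5 m/s; Δx = 5·4 + ½·-3·4² = -4 m; v ends -7 m/s.
x(8) = -5 + Σ Δx = 1 m.

1 m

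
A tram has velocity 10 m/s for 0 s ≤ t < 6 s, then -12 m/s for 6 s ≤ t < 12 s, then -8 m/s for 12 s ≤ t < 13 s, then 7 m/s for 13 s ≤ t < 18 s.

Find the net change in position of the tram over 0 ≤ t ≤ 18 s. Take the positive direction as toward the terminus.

Displacement is the signed area under the v-t curve.
0–6 s: 10 × 6 = 60 m
6–12 s: -12 × 6 = -72 m
12–13 s: -8 × 1 = -8 m
13–18 s: 7 × 5 = 35 m
Net displacement = 15 m

15 m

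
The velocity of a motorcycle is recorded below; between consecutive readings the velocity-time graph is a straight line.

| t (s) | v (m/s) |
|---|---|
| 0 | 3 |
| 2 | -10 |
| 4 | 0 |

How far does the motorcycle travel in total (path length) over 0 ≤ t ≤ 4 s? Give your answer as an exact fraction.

Distance (not displacement) is the total path length: add the absolute areas under v-t.
0–2 s: v = 0 at t = 6/13 s; triangle areas 9/13 + 100/13 = 109/13 m
2–4 s: |½(-10 + 0)(2)| = 10 m
Total distance = 239/13 m

239/13 m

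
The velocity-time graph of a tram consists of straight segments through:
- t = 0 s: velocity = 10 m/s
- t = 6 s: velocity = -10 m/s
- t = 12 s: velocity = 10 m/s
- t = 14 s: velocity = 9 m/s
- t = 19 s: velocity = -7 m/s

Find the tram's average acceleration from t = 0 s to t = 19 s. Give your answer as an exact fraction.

-17/19 m/s²

Average acceleration = Δv/Δt = (-7 − 10)/(19 − 0) = -17/19 m/s².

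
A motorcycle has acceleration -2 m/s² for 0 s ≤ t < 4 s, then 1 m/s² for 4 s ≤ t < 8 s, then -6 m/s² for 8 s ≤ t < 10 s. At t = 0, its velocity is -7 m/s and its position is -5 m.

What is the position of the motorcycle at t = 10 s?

On each constant-a segment, Δv = aΔt and Δx = v₀Δt + ½aΔt²; chain segment to segment.
0–4 s: v starts -7 m/s; Δx = -7·4 + ½·-2·4² = -44 m; v ends -15 m/s.
4–8 s: v starts -15 m/s; Δx = -15·4 + ½·1·4² = -52 m; v ends -11 m/s.
8–10 s: v starts -11 m/s; Δx = -11·2 + ½·-6·2² = -34 m; v ends -23 m/s.
x(10) = -5 + Σ Δx = -135 m.

-135 m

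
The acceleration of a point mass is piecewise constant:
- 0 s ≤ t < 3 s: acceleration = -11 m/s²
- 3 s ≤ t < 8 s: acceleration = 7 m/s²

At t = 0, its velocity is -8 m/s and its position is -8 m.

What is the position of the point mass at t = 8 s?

-199 m

On each constant-a segment, Δv = aΔt and Δx = v₀Δt + ½aΔt²; chain segment to segment.
0–3 s: v starts -8 m/s; Δx = -8·3 + ½·-11·3² = -73.5 m; v ends -41 m/s.
3–8 s: v starts -41 m/s; Δx = -41·5 + ½·7·5² = -117.5 m; v ends -6 m/s.
x(8) = -8 + Σ Δx = -199 m.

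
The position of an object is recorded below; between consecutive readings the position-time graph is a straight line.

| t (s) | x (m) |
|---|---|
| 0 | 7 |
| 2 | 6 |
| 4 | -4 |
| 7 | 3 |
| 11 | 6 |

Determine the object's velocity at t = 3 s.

Velocity is the slope of the x-t graph on 2–4 s: (-4 − 6)/(4 − 2) = -5 m/s.

-5 m/s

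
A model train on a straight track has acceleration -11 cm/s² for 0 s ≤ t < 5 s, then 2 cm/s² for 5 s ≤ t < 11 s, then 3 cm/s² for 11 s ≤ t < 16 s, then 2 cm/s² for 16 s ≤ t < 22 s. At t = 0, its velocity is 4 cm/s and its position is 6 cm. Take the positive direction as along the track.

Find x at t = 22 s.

On each constant-a segment, Δv = aΔt and Δx = v₀Δt + ½aΔt²; chain segment to segment.
0–5 s: v starts 4 cm/s; Δx = 4·5 + ½·-11·5² = -117.5 cm; v ends -51 cm/s.
5–11 s: v starts -51 cm/s; Δx = -51·6 + ½·2·6² = -270 cm; v ends -39 cm/s.
11–16 s: v starts -39 cm/s; Δx = -39·5 + ½·3·5² = -157.5 cm; v ends -24 cm/s.
16–22 s: v starts -24 cm/s; Δx = -24·6 + ½·2·6² = -108 cm; v ends -12 cm/s.
x(22) = 6 + Σ Δx = -647 cm.

-647 cm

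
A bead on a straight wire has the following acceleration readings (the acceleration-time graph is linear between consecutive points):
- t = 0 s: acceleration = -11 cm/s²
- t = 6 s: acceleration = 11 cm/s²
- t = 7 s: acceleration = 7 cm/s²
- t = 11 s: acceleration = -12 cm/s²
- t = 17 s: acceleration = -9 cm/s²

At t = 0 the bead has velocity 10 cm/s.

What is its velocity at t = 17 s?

Δv equals the area under the a-t graph; then v = v₀ + Δv.
0–6 s: ½(-11 + 11)(6) = 0 cm/s
6–7 s: ½(11 + 7)(1) = 9 cm/s
7–11 s: ½(7 + -12)(4) = -10 cm/s
11–17 s: ½(-12 + -9)(6) = -63 cm/s
Δv = -64 cm/s, so v(17) = 10 + (-64) = -54 cm/s.

-54 cm/s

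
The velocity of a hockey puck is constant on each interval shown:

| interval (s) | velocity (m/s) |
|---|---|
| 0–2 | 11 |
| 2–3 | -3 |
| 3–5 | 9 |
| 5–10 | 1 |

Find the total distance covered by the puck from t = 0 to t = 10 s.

48 m

Distance (not displacement) is the total path length: add the absolute areas under v-t.
0–2 s: |11| × 2 = 22 m
2–3 s: |-3| × 1 = 3 m
3–5 s: |9| × 2 = 18 m
5–10 s: |1| × 5 = 5 m
Total distance = 48 m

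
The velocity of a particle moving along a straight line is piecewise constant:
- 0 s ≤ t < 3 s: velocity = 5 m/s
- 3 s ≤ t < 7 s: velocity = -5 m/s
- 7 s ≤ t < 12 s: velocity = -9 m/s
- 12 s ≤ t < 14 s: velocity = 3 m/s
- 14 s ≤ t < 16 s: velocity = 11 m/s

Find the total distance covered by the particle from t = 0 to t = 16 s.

108 m

Total distance travelled is ∫|v| dt — sum the magnitudes of each area piece.
0–3 s: |5| × 3 = 15 m
3–7 s: |-5| × 4 = 20 m
7–12 s: |-9| × 5 = 45 m
12–14 s: |3| × 2 = 6 m
14–16 s: |11| × 2 = 22 m
Total distance = 108 m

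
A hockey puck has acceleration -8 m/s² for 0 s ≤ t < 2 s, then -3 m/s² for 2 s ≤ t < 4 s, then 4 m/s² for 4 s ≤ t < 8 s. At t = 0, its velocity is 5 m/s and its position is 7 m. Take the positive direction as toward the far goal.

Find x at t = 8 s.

-63 m

On each constant-a segment, Δv = aΔt and Δx = v₀Δt + ½aΔt²; chain segment to segment.
0–2 s: v starts 5 m/s; Δx = 5·2 + ½·-8·2² = -6 m; v ends -11 m/s.
2–4 s: v starts -11 m/s; Δx = -11·2 + ½·-3·2² = -28 m; v ends -17 m/s.
4–8 s: v starts -17 m/s; Δx = -17·4 + ½·4·4² = -36 m; v ends -1 m/s.
x(8) = 7 + Σ Δx = -63 m.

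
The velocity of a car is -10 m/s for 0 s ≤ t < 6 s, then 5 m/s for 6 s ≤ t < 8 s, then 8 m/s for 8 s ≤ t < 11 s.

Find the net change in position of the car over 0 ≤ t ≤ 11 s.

-26 m

Displacement is the signed area under the v-t curve.
0–6 s: -10 × 6 = -60 m
6–8 s: 5 × 2 = 10 m
8–11 s: 8 × 3 = 24 m
Net displacement = -26 m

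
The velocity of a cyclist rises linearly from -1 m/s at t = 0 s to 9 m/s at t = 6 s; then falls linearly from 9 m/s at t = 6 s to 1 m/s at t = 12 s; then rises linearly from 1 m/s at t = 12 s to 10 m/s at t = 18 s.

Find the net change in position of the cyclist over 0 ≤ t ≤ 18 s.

87 m

Net displacement equals the area under the velocity-time graph (areas below the axis count negative).
0–6 s: ½(-1 + 9)(6) = 24 m
6–12 s: ½(9 + 1)(6) = 30 m
12–18 s: ½(1 + 10)(6) = 33 m
Net displacement = 87 m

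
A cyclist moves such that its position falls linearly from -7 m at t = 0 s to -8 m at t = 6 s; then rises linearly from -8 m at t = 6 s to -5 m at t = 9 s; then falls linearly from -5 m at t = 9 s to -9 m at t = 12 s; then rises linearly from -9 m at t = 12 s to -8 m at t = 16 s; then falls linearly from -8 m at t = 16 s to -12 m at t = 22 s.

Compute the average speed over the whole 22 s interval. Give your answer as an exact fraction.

13/22 m/s

Average speed = (total path length)/(elapsed time); on a piecewise-linear x-t graph the path length is Σ|Δx|.
0–6 s: |Δx| = |-8 − -7| = 1 m
6–9 s: |Δx| = |-5 − -8| = 3 m
9–12 s: |Δx| = |-9 − -5| = 4 m
12–16 s: |Δx| = |-8 − -9| = 1 m
16–22 s: |Δx| = |-12 − -8| = 4 m
Total path = 13 m; average speed = 13/22 = 13/22 m/s.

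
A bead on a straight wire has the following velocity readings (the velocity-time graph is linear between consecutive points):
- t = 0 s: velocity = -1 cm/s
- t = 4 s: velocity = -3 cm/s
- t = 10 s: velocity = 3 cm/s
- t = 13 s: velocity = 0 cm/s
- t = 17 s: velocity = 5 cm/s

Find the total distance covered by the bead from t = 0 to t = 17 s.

31.5 cm

Total distance travelled is ∫|v| dt — sum the magnitudes of each area piece.
0–4 s: |½(-1 + -3)(4)| = 8 cm
4–10 s: v = 0 at t = 7 s; triangle areas 4.5 + 4.5 = 9 cm
10–13 s: |½(3 + 0)(3)| = 4.5 cm
13–17 s: |½(0 + 5)(4)| = 10 cm
Total distance = 31.5 cm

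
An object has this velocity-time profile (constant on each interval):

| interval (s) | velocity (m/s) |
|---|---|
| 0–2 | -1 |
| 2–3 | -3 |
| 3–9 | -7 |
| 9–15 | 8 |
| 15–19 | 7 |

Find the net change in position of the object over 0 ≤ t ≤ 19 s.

Net displacement equals the area under the velocity-time graph (areas below the axis count negative).
0–2 s: -1 × 2 = -2 m
2–3 s: -3 × 1 = -3 m
3–9 s: -7 × 6 = -42 m
9–15 s: 8 × 6 = 48 m
15–19 s: 7 × 4 = 28 m
Net displacement = 29 m

29 m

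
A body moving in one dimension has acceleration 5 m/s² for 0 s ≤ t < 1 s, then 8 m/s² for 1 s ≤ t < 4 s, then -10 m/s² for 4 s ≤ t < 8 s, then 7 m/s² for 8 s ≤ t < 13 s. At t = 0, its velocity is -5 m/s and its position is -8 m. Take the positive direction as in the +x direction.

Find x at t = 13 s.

On each constant-a segment, Δv = aΔt and Δx = v₀Δt + ½aΔt²; chain segment to segment.
0–1 s: v starts -5 m/s; Δx = -5·1 + ½·5·1² = -2.5 m; v ends 0 m/s.
1–4 s: v starts 0 m/s; Δx = 0·3 + ½·8·3² = 36 m; v ends 24 m/s.
4–8 s: v starts 24 m/s; Δx = 24·4 + ½·-10·4² = 16 m; v ends -16 m/s.
8–13 s: v starts -16 m/s; Δx = -16·5 + ½·7·5² = 7.5 m; v ends 19 m/s.
x(13) = -8 + Σ Δx = 49 m.

49 m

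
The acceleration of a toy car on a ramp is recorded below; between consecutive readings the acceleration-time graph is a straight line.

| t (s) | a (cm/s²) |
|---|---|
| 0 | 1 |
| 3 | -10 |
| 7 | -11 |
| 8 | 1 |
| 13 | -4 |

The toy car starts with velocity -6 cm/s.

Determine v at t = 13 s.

-74 cm/s

Δv equals the area under the a-t graph; then v = v₀ + Δv.
0–3 s: ½(1 + -10)(3) = -13.5 cm/s
3–7 s: ½(-10 + -11)(4) = -42 cm/s
7–8 s: ½(-11 + 1)(1) = -5 cm/s
8–13 s: ½(1 + -4)(5) = -7.5 cm/s
Δv = -68 cm/s, so v(13) = -6 + (-68) = -74 cm/s.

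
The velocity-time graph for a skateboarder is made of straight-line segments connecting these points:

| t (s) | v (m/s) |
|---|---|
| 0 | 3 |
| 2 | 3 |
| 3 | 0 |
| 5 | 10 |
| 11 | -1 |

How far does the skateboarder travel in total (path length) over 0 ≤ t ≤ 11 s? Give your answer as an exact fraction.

Total distance travelled is ∫|v| dt — sum the magnitudes of each area piece.
0–2 s: |3| × 2 = 6 m
2–3 s: |½(3 + 0)(1)| = 1.5 m
3–5 s: |½(0 + 10)(2)| = 10 m
5–11 s: v = 0 at t = 115/11 s; triangle areas 300/11 + 3/11 = 303/11 m
Total distance = 991/22 m

991/22 m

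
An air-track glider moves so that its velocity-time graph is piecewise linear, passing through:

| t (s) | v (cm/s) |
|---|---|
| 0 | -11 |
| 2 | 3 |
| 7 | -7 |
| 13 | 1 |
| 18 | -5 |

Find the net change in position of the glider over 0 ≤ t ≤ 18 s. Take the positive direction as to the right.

Net displacement equals the area under the velocity-time graph (areas below the axis count negative).
0–2 s: ½(-11 + 3)(2) = -8 cm
2–7 s: ½(3 + -7)(5) = -10 cm
7–13 s: ½(-7 + 1)(6) = -18 cm
13–18 s: ½(1 + -5)(5) = -10 cm
Net displacement = -46 cm

-46 cm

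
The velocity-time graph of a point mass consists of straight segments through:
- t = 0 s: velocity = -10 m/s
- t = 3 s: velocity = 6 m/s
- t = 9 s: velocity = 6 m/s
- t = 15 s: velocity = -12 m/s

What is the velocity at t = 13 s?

On 9–15 s the graph is linear from 6 to -12 m/s: v(13) = 6 + (-12 − 6)·(13 − 9)/(15 − 9) = -6 m/s.

-6 m/s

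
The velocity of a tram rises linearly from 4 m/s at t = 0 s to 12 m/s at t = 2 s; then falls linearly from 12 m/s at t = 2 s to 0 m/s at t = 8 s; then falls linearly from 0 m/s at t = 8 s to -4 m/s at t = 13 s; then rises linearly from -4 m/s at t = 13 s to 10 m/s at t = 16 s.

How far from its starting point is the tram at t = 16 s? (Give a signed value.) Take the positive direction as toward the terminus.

Net displacement equals the area under the velocity-time graph (areas below the axis count negative).
0–2 s: ½(4 + 12)(2) = 16 m
2–8 s: ½(12 + 0)(6) = 36 m
8–13 s: ½(0 + -4)(5) = -10 m
13–16 s: ½(-4 + 10)(3) = 9 m
Net displacement = 51 m

51 m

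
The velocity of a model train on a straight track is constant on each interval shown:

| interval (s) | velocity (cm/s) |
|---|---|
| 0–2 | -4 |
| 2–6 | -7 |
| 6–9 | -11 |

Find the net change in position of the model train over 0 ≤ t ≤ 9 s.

-69 cm

Displacement is the signed area under the v-t curve.
0–2 s: -4 × 2 = -8 cm
2–6 s: -7 × 4 = -28 cm
6–9 s: -11 × 3 = -33 cm
Net displacement = -69 cm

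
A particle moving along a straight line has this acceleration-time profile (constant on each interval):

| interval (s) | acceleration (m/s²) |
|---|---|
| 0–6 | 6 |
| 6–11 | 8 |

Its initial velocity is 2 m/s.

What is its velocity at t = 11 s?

78 m/s

Δv equals the area under the a-t graph; then v = v₀ + Δv.
0–6 s: 6 × 6 = 36 m/s
6–11 s: 8 × 5 = 40 m/s
Δv = 76 m/s, so v(11) = 2 + (76) = 78 m/s.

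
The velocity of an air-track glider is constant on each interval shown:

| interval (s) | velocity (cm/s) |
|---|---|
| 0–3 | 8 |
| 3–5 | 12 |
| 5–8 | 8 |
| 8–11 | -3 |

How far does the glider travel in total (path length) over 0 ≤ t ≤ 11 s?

Total distance travelled is ∫|v| dt — sum the magnitudes of each area piece.
0–3 s: |8| × 3 = 24 cm
3–5 s: |12| × 2 = 24 cm
5–8 s: |8| × 3 = 24 cm
8–11 s: |-3| × 3 = 9 cm
Total distance = 81 cm

81 cm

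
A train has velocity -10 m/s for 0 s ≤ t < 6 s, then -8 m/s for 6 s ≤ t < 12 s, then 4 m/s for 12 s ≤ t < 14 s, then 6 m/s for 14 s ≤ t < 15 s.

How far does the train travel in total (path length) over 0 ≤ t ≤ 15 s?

Total distance travelled is ∫|v| dt — sum the magnitudes of each area piece.
0–6 s: |-10| × 6 = 60 m
6–12 s: |-8| × 6 = 48 m
12–14 s: |4| × 2 = 8 m
14–15 s: |6| × 1 = 6 m
Total distance = 122 m

122 m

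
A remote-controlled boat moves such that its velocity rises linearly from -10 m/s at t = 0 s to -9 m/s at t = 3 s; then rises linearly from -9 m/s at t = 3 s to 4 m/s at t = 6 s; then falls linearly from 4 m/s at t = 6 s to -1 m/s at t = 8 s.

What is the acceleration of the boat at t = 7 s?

Acceleration is the slope of the v-t graph on 6–8 s: (-1 − 4)/(8 − 6) = -2.5 m/s².

-2.5 m/s²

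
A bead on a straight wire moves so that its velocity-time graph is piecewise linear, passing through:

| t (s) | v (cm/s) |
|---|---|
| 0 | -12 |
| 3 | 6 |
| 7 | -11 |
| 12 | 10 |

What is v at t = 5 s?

-2.5 cm/s

On 3–7 s the graph is linear from 6 to -11 cm/s: v(5) = 6 + (-11 − 6)·(5 − 3)/(7 − 3) = -2.5 cm/s.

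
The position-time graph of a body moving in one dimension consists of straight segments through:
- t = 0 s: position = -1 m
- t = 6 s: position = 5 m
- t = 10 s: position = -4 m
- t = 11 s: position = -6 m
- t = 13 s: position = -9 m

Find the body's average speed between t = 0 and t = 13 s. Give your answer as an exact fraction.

Average speed = (total path length)/(elapsed time); on a piecewise-linear x-t graph the path length is Σ|Δx|.
0–6 s: |Δx| = |5 − -1| = 6 m
6–10 s: |Δx| = |-4 − 5| = 9 m
10–11 s: |Δx| = |-6 − -4| = 2 m
11–13 s: |Δx| = |-9 − -6| = 3 m
Total path = 20 m; average speed = 20/13 = 20/13 m/s.

20/13 m/s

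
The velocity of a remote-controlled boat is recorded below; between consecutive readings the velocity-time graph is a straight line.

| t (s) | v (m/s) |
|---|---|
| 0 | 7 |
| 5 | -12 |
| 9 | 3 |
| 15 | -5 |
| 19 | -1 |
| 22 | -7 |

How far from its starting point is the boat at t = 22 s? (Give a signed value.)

-60.5 m

Net displacement equals the area under the velocity-time graph (areas below the axis count negative).
0–5 s: ½(7 + -12)(5) = -12.5 m
5–9 s: ½(-12 + 3)(4) = -18 m
9–15 s: ½(3 + -5)(6) = -6 m
15–19 s: ½(-5 + -1)(4) = -12 m
19–22 s: ½(-1 + -7)(3) = -12 m
Net displacement = -60.5 m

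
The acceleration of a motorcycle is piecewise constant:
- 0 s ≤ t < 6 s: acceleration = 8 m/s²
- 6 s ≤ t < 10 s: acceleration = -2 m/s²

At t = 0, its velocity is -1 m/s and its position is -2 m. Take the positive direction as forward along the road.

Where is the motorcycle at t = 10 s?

On each constant-a segment, Δv = aΔt and Δx = v₀Δt + ½aΔt²; chain segment to segment.
0–6 s: v starts -1 m/s; Δx = -1·6 + ½·8·6² = 138 m; v ends 47 m/s.
6–10 s: v starts 47 m/s; Δx = 47·4 + ½·-2·4² = 172 m; v ends 39 m/s.
x(10) = -2 + Σ Δx = 308 m.

308 m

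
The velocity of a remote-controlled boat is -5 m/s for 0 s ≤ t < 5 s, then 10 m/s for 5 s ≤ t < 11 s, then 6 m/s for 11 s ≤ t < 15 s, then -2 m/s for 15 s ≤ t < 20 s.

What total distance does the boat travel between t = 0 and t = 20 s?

119 m

Distance (not displacement) is the total path length: add the absolute areas under v-t.
0–5 s: |-5| × 5 = 25 m
5–11 s: |10| × 6 = 60 m
11–15 s: |6| × 4 = 24 m
15–20 s: |-2| × 5 = 10 m
Total distance = 119 m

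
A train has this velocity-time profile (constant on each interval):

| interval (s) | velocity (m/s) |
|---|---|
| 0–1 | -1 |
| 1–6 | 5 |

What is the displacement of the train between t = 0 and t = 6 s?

Displacement is the signed area under the v-t curve.
0–1 s: -1 × 1 = -1 m
1–6 s: 5 × 5 = 25 m
Net displacement = 24 m

24 m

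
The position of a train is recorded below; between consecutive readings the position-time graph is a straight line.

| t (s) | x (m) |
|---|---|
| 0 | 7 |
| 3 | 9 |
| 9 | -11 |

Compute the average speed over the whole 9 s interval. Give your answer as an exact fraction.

Average speed = (total path length)/(elapsed time); on a piecewise-linear x-t graph the path length is Σ|Δx|.
0–3 s: |Δx| = |9 − 7| = 2 m
3–9 s: |Δx| = |-11 − 9| = 20 m
Total path = 22 m; average speed = 22/9 = 22/9 m/s.

22/9 m/s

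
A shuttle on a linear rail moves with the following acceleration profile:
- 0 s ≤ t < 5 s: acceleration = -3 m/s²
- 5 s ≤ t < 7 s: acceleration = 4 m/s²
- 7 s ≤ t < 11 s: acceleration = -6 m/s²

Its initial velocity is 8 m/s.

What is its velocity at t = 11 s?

-23 m/s

Δv equals the area under the a-t graph; then v = v₀ + Δv.
0–5 s: -3 × 5 = -15 m/s
5–7 s: 4 × 2 = 8 m/s
7–11 s: -6 × 4 = -24 m/s
Δv = -31 m/s, so v(11) = 8 + (-31) = -23 m/s.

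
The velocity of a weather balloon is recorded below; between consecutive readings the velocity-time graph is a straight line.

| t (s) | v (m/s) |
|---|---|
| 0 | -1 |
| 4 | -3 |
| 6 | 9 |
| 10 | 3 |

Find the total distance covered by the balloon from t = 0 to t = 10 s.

Distance (not displacement) is the total path length: add the absolute areas under v-t.
0–4 s: |½(-1 + -3)(4)| = 8 m
4–6 s: v = 0 at t = 4.5 s; triangle areas 0.75 + 6.75 = 7.5 m
6–10 s: |½(9 + 3)(4)| = 24 m
Total distance = 39.5 m

39.5 m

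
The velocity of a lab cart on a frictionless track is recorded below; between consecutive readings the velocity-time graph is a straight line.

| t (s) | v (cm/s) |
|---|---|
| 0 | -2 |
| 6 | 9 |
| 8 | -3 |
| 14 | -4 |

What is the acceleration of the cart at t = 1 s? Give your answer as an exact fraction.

Acceleration is the slope of the v-t graph on 0–6 s: (9 − -2)/(6 − 0) = 11/6 cm/s².

11/6 cm/s²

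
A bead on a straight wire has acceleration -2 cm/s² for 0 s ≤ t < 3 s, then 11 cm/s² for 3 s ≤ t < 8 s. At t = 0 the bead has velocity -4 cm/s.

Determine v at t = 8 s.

Δv equals the area under the a-t graph; then v = v₀ + Δv.
0–3 s: -2 × 3 = -6 cm/s
3–8 s: 11 × 5 = 55 cm/s
Δv = 49 cm/s, so v(8) = -4 + (49) = 45 cm/s.

45 cm/s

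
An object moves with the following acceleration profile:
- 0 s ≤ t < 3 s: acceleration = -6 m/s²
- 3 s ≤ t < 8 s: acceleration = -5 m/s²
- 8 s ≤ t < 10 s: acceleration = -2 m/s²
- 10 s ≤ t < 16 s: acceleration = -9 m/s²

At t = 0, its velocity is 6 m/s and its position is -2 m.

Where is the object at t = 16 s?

-619.5 m

On each constant-a segment, Δv = aΔt and Δx = v₀Δt + ½aΔt²; chain segment to segment.
0–3 s: v starts 6 m/s; Δx = 6·3 + ½·-6·3² = -9 m; v ends -12 m/s.
3–8 s: v starts -12 m/s; Δx = -12·5 + ½·-5·5² = -122.5 m; v ends -37 m/s.
8–10 s: v starts -37 m/s; Δx = -37·2 + ½·-2·2² = -78 m; v ends -41 m/s.
10–16 s: v starts -41 m/s; Δx = -41·6 + ½·-9·6² = -408 m; v ends -95 m/s.
x(16) = -2 + Σ Δx = -619.5 m.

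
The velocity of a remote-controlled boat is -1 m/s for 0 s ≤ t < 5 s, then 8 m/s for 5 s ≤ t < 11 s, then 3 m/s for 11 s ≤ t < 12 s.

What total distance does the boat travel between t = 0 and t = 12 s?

Distance (not displacement) is the total path length: add the absolute areas under v-t.
0–5 s: |-1| × 5 = 5 m
5–11 s: |8| × 6 = 48 m
11–12 s: |3| × 1 = 3 m
Total distance = 56 m

56 m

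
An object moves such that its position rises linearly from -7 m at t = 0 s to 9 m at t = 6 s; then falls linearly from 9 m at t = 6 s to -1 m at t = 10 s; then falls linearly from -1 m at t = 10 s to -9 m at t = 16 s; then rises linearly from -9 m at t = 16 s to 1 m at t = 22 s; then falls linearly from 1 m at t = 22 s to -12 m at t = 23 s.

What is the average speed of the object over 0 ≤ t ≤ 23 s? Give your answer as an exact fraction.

57/23 m/s

Average speed = (total path length)/(elapsed time); on a piecewise-linear x-t graph the path length is Σ|Δx|.
0–6 s: |Δx| = |9 − -7| = 16 m
6–10 s: |Δx| = |-1 − 9| = 10 m
10–16 s: |Δx| = |-9 − -1| = 8 m
16–22 s: |Δx| = |1 − -9| = 10 m
22–23 s: |Δx| = |-12 − 1| = 13 m
Total path = 57 m; average speed = 57/23 = 57/23 m/s.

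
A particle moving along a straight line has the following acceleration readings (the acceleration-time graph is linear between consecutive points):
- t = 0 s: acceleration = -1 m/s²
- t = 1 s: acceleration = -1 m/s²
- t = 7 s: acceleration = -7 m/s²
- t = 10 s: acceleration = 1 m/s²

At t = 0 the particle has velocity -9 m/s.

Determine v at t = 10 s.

-43 m/s

Δv equals the area under the a-t graph; then v = v₀ + Δv.
0–1 s: -1 × 1 = -1 m/s
1–7 s: ½(-1 + -7)(6) = -24 m/s
7–10 s: ½(-7 + 1)(3) = -9 m/s
Δv = -34 m/s, so v(10) = -9 + (-34) = -43 m/s.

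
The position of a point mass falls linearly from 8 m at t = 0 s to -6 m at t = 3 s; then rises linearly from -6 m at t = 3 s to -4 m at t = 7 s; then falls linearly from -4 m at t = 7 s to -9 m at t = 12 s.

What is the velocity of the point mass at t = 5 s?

0.5 m/s

Velocity is the slope of the x-t graph on 3–7 s: (-4 − -6)/(7 − 3) = 0.5 m/s.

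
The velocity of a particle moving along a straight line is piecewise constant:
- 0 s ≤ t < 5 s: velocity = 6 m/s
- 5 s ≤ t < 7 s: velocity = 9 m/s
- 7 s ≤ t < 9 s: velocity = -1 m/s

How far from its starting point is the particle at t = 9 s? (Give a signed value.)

46 m

Net displacement equals the area under the velocity-time graph (areas below the axis count negative).
0–5 s: 6 × 5 = 30 m
5–7 s: 9 × 2 = 18 m
7–9 s: -1 × 2 = -2 m
Net displacement = 46 m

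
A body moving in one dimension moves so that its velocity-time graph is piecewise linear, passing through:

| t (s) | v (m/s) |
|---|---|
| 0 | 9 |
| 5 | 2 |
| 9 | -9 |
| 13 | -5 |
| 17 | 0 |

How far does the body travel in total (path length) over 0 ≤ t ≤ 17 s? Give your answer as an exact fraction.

1781/22 m

Distance (not displacement) is the total path length: add the absolute areas under v-t.
0–5 s: |½(9 + 2)(5)| = 27.5 m
5–9 s: v = 0 at t = 63/11 s; triangle areas 8/11 + 162/11 = 170/11 m
9–13 s: |½(-9 + -5)(4)| = 28 m
13–17 s: |½(-5 + 0)(4)| = 10 m
Total distance = 1781/22 m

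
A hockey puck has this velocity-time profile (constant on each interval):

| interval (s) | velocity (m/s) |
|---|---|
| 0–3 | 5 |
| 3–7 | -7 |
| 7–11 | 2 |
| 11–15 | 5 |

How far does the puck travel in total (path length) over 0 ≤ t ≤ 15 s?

Total distance travelled is ∫|v| dt — sum the magnitudes of each area piece.
0–3 s: |5| × 3 = 15 m
3–7 s: |-7| × 4 = 28 m
7–11 s: |2| × 4 = 8 m
11–15 s: |5| × 4 = 20 m
Total distance = 71 m

71 m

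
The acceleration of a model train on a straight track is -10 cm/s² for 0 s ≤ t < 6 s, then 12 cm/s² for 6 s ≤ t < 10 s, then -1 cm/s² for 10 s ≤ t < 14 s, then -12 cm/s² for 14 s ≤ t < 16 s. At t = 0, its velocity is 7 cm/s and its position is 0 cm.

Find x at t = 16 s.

On each constant-a segment, Δv = aΔt and Δx = v₀Δt + ½aΔt²; chain segment to segment.
0–6 s: v starts 7 cm/s; Δx = 7·6 + ½·-10·6² = -138 cm; v ends -53 cm/s.
6–10 s: v starts -53 cm/s; Δx = -53·4 + ½·12·4² = -116 cm; v ends -5 cm/s.
10–14 s: v starts -5 cm/s; Δx = -5·4 + ½·-1·4² = -28 cm; v ends -9 cm/s.
14–16 s: v starts -9 cm/s; Δx = -9·2 + ½·-12·2² = -42 cm; v ends -33 cm/s.
x(16) = 0 + Σ Δx = -324 cm.

-324 cm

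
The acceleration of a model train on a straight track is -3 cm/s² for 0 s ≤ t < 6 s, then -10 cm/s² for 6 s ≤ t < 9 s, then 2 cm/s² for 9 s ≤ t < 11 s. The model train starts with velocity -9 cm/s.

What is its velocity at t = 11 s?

Δv equals the area under the a-t graph; then v = v₀ + Δv.
0–6 s: -3 × 6 = -18 cm/s
6–9 s: -10 × 3 = -30 cm/s
9–11 s: 2 × 2 = 4 cm/s
Δv = -44 cm/s, so v(11) = -9 + (-44) = -53 cm/s.

-53 cm/s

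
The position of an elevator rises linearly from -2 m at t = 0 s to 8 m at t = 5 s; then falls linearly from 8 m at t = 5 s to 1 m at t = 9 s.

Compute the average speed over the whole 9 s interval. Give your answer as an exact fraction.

Average speed = (total path length)/(elapsed time); on a piecewise-linear x-t graph the path length is Σ|Δx|.
0–5 s: |Δx| = |8 − -2| = 10 m
5–9 s: |Δx| = |1 − 8| = 7 m
Total path = 17 m; average speed = 17/9 = 17/9 m/s.

17/9 m/s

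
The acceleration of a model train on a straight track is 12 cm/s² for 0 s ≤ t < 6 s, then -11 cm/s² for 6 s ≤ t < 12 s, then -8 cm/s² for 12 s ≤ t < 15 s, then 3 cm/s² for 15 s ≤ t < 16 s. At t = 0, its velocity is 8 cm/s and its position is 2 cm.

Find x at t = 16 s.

545.5 cm

On each constant-a segment, Δv = aΔt and Δx = v₀Δt + ½aΔt²; chain segment to segment.
0–6 s: v starts 8 cm/s; Δx = 8·6 + ½·12·6² = 264 cm; v ends 80 cm/s.
6–12 s: v starts 80 cm/s; Δx = 80·6 + ½·-11·6² = 282 cm; v ends 14 cm/s.
12–15 s: v starts 14 cm/s; Δx = 14·3 + ½·-8·3² = 6 cm; v ends -10 cm/s.
15–16 s: v starts -10 cm/s; Δx = -10·1 + ½·3·1² = -8.5 cm; v ends -7 cm/s.
x(16) = 2 + Σ Δx = 545.5 cm.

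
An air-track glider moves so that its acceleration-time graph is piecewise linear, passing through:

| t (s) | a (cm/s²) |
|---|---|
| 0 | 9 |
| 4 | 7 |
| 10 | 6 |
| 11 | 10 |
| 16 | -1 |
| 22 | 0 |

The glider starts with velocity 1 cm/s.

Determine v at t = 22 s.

Δv equals the area under the a-t graph; then v = v₀ + Δv.
0–4 s: ½(9 + 7)(4) = 32 cm/s
4–10 s: ½(7 + 6)(6) = 39 cm/s
10–11 s: ½(6 + 10)(1) = 8 cm/s
11–16 s: ½(10 + -1)(5) = 22.5 cm/s
16–22 s: ½(-1 + 0)(6) = -3 cm/s
Δv = 98.5 cm/s, so v(22) = 1 + (98.5) = 99.5 cm/s.

99.5 cm/s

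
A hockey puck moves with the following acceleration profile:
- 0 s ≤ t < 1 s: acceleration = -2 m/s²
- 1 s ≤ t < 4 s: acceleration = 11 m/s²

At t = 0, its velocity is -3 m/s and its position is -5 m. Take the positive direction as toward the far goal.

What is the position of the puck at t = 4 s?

25.5 m

On each constant-a segment, Δv = aΔt and Δx = v₀Δt + ½aΔt²; chain segment to segment.
0–1 s: v starts -3 m/s; Δx = -3·1 + ½·-2·1² = -4 m; v ends -5 m/s.
1–4 s: v starts -5 m/s; Δx = -5·3 + ½·11·3² = 34.5 m; v ends 28 m/s.
x(4) = -5 + Σ Δx = 25.5 m.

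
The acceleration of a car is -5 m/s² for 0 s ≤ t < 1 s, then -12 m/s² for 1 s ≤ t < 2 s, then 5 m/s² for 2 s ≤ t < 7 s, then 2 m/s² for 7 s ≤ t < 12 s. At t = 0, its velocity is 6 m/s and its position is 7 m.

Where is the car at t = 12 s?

On each constant-a segment, Δv = aΔt and Δx = v₀Δt + ½aΔt²; chain segment to segment.
0–1 s: v starts 6 m/s; Δx = 6·1 + ½·-5·1² = 3.5 m; v ends 1 m/s.
1–2 s: v starts 1 m/s; Δx = 1·1 + ½·-12·1² = -5 m; v ends -11 m/s.
2–7 s: v starts -11 m/s; Δx = -11·5 + ½·5·5² = 7.5 m; v ends 14 m/s.
7–12 s: v starts 14 m/s; Δx = 14·5 + ½·2·5² = 95 m; v ends 24 m/s.
x(12) = 7 + Σ Δx = 108 m.

108 m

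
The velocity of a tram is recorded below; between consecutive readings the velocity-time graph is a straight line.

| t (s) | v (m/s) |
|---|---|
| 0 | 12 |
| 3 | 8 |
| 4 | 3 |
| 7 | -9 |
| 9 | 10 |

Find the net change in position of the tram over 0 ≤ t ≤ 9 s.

Displacement is the signed area under the v-t curve.
0–3 s: ½(12 + 8)(3) = 30 m
3–4 s: ½(8 + 3)(1) = 5.5 m
4–7 s: ½(3 + -9)(3) = -9 m
7–9 s: ½(-9 + 10)(2) = 1 m
Net displacement = 27.5 m

27.5 m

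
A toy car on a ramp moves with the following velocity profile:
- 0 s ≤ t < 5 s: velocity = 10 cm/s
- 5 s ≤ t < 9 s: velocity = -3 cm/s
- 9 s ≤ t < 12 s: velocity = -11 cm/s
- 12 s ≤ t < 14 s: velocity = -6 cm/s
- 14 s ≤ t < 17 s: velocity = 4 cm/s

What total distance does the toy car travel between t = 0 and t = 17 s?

Distance (not displacement) is the total path length: add the absolute areas under v-t.
0–5 s: |10| × 5 = 50 cm
5–9 s: |-3| × 4 = 12 cm
9–12 s: |-11| × 3 = 33 cm
12–14 s: |-6| × 2 = 12 cm
14–17 s: |4| × 3 = 12 cm
Total distance = 119 cm

119 cm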